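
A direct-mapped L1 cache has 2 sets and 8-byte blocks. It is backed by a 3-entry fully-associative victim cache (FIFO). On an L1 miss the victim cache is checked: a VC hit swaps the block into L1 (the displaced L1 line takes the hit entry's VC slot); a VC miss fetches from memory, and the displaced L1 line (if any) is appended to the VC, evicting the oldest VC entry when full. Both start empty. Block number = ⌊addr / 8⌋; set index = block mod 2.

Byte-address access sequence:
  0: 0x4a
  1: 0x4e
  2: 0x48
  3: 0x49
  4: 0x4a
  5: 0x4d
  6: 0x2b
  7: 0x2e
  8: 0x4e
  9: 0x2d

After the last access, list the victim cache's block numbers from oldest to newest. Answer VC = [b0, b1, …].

VC = [9]

  [0] addr=0x4a blk=9 s=1: MISS | VC []
  [1] addr=0x4e blk=9 s=1: L1-HIT | VC []
  [2] addr=0x48 blk=9 s=1: L1-HIT | VC []
  [3] addr=0x49 blk=9 s=1: L1-HIT | VC []
  [4] addr=0x4a blk=9 s=1: L1-HIT | VC []
  [5] addr=0x4d blk=9 s=1: L1-HIT | VC []
  [6] addr=0x2b blk=5 s=1: MISS | VC [9]
  [7] addr=0x2e blk=5 s=1: L1-HIT | VC [9]
  [8] addr=0x4e blk=9 s=1: VC-HIT | VC [5]
  [9] addr=0x2d blk=5 s=1: VC-HIT | VC [9]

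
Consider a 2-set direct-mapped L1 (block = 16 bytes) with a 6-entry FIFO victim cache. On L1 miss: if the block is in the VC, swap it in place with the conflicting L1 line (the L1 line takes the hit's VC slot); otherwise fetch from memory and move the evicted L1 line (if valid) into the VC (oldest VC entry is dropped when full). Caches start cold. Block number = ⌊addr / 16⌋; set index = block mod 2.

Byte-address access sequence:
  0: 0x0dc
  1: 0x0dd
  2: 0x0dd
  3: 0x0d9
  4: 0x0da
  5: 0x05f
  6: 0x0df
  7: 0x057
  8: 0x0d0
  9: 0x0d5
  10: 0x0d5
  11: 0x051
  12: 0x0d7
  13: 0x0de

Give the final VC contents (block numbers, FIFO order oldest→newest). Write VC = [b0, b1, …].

VC = [5]

  [0] addr=0xdc blk=13 s=1: MISS | VC []
  [1] addr=0xdd blk=13 s=1: L1-HIT | VC []
  [2] addr=0xdd blk=13 s=1: L1-HIT | VC []
  [3] addr=0xd9 blk=13 s=1: L1-HIT | VC []
  [4] addr=0xda blk=13 s=1: L1-HIT | VC []
  [5] addr=0x5f blk=5 s=1: MISS | VC [13]
  [6] addr=0xdf blk=13 s=1: VC-HIT | VC [5]
  [7] addr=0x57 blk=5 s=1: VC-HIT | VC [13]
  [8] addr=0xd0 blk=13 s=1: VC-HIT | VC [5]
  [9] addr=0xd5 blk=13 s=1: L1-HIT | VC [5]
  [10] addr=0xd5 blk=13 s=1: L1-HIT | VC [5]
  [11] addr=0x51 blk=5 s=1: VC-HIT | VC [13]
  [12] addr=0xd7 blk=13 s=1: VC-HIT | VC [5]
  [13] addr=0xde blk=13 s=1: L1-HIT | VC [5]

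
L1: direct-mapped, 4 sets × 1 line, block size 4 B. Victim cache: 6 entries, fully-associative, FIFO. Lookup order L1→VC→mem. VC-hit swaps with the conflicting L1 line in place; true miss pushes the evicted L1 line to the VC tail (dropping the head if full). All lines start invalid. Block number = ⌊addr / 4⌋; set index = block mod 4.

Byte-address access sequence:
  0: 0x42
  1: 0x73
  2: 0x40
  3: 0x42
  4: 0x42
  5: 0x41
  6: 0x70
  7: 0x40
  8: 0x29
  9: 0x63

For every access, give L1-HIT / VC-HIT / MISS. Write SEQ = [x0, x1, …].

SEQ = [MISS, MISS, VC-HIT, L1-HIT, L1-HIT, L1-HIT, VC-HIT, VC-HIT, MISS, MISS]

0: 0x42 (blk 16, set 0) → MISS  vc=[]
1: 0x73 (blk 28, set 0) → MISS  vc=[16]
2: 0x40 (blk 16, set 0) → VC-HIT  vc=[28]
3: 0x42 (blk 16, set 0) → L1-HIT  vc=[28]
4: 0x42 (blk 16, set 0) → L1-HIT  vc=[28]
5: 0x41 (blk 16, set 0) → L1-HIT  vc=[28]
6: 0x70 (blk 28, set 0) → VC-HIT  vc=[16]
7: 0x40 (blk 16, set 0) → VC-HIT  vc=[28]
8: 0x29 (blk 10, set 2) → MISS  vc=[28]
9: 0x63 (blk 24, set 0) → MISS  vc=[28, 16]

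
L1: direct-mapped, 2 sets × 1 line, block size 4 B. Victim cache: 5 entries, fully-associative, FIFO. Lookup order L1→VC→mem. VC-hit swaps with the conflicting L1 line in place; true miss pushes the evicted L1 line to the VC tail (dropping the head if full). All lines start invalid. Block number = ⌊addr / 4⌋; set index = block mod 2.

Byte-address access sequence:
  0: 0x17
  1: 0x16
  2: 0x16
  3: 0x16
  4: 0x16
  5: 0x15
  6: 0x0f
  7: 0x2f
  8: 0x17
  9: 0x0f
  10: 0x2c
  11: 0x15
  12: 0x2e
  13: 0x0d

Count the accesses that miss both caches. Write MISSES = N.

MISSES = 3

0: 0x17 (blk 5, set 1) → MISS  vc=[]
1: 0x16 (blk 5, set 1) → L1-HIT  vc=[]
2: 0x16 (blk 5, set 1) → L1-HIT  vc=[]
3: 0x16 (blk 5, set 1) → L1-HIT  vc=[]
4: 0x16 (blk 5, set 1) → L1-HIT  vc=[]
5: 0x15 (blk 5, set 1) → L1-HIT  vc=[]
6: 0xf (blk 3, set 1) → MISS  vc=[5]
7: 0x2f (blk 11, set 1) → MISS  vc=[5, 3]
8: 0x17 (blk 5, set 1) → VC-HIT  vc=[11, 3]
9: 0xf (blk 3, set 1) → VC-HIT  vc=[11, 5]
10: 0x2c (blk 11, set 1) → VC-HIT  vc=[3, 5]
11: 0x15 (blk 5, set 1) → VC-HIT  vc=[3, 11]
12: 0x2e (blk 11, set 1) → VC-HIT  vc=[3, 5]
13: 0xd (blk 3, set 1) → VC-HIT  vc=[11, 5]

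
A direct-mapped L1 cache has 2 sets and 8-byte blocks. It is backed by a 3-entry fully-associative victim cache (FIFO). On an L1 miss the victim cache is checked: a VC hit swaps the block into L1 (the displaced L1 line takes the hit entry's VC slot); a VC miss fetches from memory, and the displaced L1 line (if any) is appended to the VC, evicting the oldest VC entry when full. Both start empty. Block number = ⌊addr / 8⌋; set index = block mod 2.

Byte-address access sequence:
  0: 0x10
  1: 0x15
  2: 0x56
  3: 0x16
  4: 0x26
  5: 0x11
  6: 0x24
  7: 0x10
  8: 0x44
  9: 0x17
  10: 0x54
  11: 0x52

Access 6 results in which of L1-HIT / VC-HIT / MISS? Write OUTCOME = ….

  [0] addr=0x10 blk=2 s=0: MISS | VC []
  [1] addr=0x15 blk=2 s=0: L1-HIT | VC []
  [2] addr=0x56 blk=10 s=0: MISS | VC [2]
  [3] addr=0x16 blk=2 s=0: VC-HIT | VC [10]
  [4] addr=0x26 blk=4 s=0: MISS | VC [10, 2]
  [5] addr=0x11 blk=2 s=0: VC-HIT | VC [10, 4]
  [6] addr=0x24 blk=4 s=0: VC-HIT | VC [10, 2]
  [7] addr=0x10 blk=2 s=0: VC-HIT | VC [10, 4]
  [8] addr=0x44 blk=8 s=0: MISS | VC [10, 4, 2]
  [9] addr=0x17 blk=2 s=0: VC-HIT | VC [10, 4, 8]
  [10] addr=0x54 blk=10 s=0: VC-HIT | VC [2, 4, 8]
  [11] addr=0x52 blk=10 s=0: L1-HIT | VC [2, 4, 8]

OUTCOME = VC-HIT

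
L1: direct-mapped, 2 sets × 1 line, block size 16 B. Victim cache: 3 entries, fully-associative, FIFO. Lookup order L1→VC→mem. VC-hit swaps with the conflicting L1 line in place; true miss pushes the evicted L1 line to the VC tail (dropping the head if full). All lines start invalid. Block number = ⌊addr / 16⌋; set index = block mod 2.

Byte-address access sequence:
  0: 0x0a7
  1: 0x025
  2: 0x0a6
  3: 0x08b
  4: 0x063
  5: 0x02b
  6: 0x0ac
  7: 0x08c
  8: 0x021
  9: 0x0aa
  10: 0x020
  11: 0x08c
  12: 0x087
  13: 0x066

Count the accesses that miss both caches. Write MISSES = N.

0: 0xa7 (blk 10, set 0) → MISS  vc=[]
1: 0x25 (blk 2, set 0) → MISS  vc=[10]
2: 0xa6 (blk 10, set 0) → VC-HIT  vc=[2]
3: 0x8b (blk 8, set 0) → MISS  vc=[2, 10]
4: 0x63 (blk 6, set 0) → MISS  vc=[2, 10, 8]
5: 0x2b (blk 2, set 0) → VC-HIT  vc=[6, 10, 8]
6: 0xac (blk 10, set 0) → VC-HIT  vc=[6, 2, 8]
7: 0x8c (blk 8, set 0) → VC-HIT  vc=[6, 2, 10]
8: 0x21 (blk 2, set 0) → VC-HIT  vc=[6, 8, 10]
9: 0xaa (blk 10, set 0) → VC-HIT  vc=[6, 8, 2]
10: 0x20 (blk 2, set 0) → VC-HIT  vc=[6, 8, 10]
11: 0x8c (blk 8, set 0) → VC-HIT  vc=[6, 2, 10]
12: 0x87 (blk 8, set 0) → L1-HIT  vc=[6, 2, 10]
13: 0x66 (blk 6, set 0) → VC-HIT  vc=[8, 2, 10]

MISSES = 4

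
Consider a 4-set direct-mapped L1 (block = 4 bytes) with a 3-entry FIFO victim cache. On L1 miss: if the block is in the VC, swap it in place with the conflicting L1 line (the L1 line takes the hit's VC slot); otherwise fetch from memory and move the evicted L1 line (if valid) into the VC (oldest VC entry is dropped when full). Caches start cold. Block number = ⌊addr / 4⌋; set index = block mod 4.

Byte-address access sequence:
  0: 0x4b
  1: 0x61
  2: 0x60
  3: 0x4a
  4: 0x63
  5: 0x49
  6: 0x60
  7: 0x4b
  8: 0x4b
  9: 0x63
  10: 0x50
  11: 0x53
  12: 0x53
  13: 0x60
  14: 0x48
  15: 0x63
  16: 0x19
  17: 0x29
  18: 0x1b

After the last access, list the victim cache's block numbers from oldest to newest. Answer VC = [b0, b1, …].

#0 0x4b→b18/s2 MISS; vc=[]
#1 0x61→b24/s0 MISS; vc=[]
#2 0x60→b24/s0 L1-HIT; vc=[]
#3 0x4a→b18/s2 L1-HIT; vc=[]
#4 0x63→b24/s0 L1-HIT; vc=[]
#5 0x49→b18/s2 L1-HIT; vc=[]
#6 0x60→b24/s0 L1-HIT; vc=[]
#7 0x4b→b18/s2 L1-HIT; vc=[]
#8 0x4b→b18/s2 L1-HIT; vc=[]
#9 0x63→b24/s0 L1-HIT; vc=[]
#10 0x50→b20/s0 MISS; vc=[24]
#11 0x53→b20/s0 L1-HIT; vc=[24]
#12 0x53→b20/s0 L1-HIT; vc=[24]
#13 0x60→b24/s0 VC-HIT; vc=[20]
#14 0x48→b18/s2 L1-HIT; vc=[20]
#15 0x63→b24/s0 L1-HIT; vc=[20]
#16 0x19→b6/s2 MISS; vc=[20,18]
#17 0x29→b10/s2 MISS; vc=[20,18,6]
#18 0x1b→b6/s2 VC-HIT; vc=[20,18,10]

VC = [20, 18, 10]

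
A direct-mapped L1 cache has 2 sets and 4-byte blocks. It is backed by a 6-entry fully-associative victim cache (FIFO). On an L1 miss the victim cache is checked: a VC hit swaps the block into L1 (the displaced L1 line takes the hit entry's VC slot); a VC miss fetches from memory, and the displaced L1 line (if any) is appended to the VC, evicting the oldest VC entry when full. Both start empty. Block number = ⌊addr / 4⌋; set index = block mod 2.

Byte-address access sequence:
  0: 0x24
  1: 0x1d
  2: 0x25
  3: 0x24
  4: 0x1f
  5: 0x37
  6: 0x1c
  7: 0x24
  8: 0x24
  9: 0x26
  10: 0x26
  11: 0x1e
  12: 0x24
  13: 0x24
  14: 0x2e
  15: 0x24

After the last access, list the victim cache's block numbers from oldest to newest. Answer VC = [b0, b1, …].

0: 0x24 (blk 9, set 1) → MISS  vc=[]
1: 0x1d (blk 7, set 1) → MISS  vc=[9]
2: 0x25 (blk 9, set 1) → VC-HIT  vc=[7]
3: 0x24 (blk 9, set 1) → L1-HIT  vc=[7]
4: 0x1f (blk 7, set 1) → VC-HIT  vc=[9]
5: 0x37 (blk 13, set 1) → MISS  vc=[9, 7]
6: 0x1c (blk 7, set 1) → VC-HIT  vc=[9, 13]
7: 0x24 (blk 9, set 1) → VC-HIT  vc=[7, 13]
8: 0x24 (blk 9, set 1) → L1-HIT  vc=[7, 13]
9: 0x26 (blk 9, set 1) → L1-HIT  vc=[7, 13]
10: 0x26 (blk 9, set 1) → L1-HIT  vc=[7, 13]
11: 0x1e (blk 7, set 1) → VC-HIT  vc=[9, 13]
12: 0x24 (blk 9, set 1) → VC-HIT  vc=[7, 13]
13: 0x24 (blk 9, set 1) → L1-HIT  vc=[7, 13]
14: 0x2e (blk 11, set 1) → MISS  vc=[7, 13, 9]
15: 0x24 (blk 9, set 1) → VC-HIT  vc=[7, 13, 11]

VC = [7, 13, 11]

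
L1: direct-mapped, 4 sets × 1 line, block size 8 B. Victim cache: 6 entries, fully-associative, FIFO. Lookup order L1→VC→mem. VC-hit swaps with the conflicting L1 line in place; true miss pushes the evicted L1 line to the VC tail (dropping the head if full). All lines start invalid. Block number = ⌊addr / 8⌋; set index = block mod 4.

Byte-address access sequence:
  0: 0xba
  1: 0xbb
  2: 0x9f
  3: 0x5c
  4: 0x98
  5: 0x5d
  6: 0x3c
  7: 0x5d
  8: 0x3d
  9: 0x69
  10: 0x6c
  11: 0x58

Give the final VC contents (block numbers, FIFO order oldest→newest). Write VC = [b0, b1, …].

#0 0xba→b23/s3 MISS; vc=[]
#1 0xbb→b23/s3 L1-HIT; vc=[]
#2 0x9f→b19/s3 MISS; vc=[23]
#3 0x5c→b11/s3 MISS; vc=[23,19]
#4 0x98→b19/s3 VC-HIT; vc=[23,11]
#5 0x5d→b11/s3 VC-HIT; vc=[23,19]
#6 0x3c→b7/s3 MISS; vc=[23,19,11]
#7 0x5d→b11/s3 VC-HIT; vc=[23,19,7]
#8 0x3d→b7/s3 VC-HIT; vc=[23,19,11]
#9 0x69→b13/s1 MISS; vc=[23,19,11]
#10 0x6c→b13/s1 L1-HIT; vc=[23,19,11]
#11 0x58→b11/s3 VC-HIT; vc=[23,19,7]

VC = [23, 19, 7]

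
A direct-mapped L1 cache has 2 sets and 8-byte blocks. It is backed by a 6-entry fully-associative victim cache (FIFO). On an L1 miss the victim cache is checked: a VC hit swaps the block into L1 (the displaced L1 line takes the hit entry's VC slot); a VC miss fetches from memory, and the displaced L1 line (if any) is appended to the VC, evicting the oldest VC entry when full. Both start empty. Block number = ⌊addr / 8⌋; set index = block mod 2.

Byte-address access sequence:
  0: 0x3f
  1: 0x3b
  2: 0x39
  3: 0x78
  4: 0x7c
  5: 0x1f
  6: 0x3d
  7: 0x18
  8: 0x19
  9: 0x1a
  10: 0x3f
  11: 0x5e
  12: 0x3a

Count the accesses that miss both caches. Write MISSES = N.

0: 0x3f (blk 7, set 1) → MISS  vc=[]
1: 0x3b (blk 7, set 1) → L1-HIT  vc=[]
2: 0x39 (blk 7, set 1) → L1-HIT  vc=[]
3: 0x78 (blk 15, set 1) → MISS  vc=[7]
4: 0x7c (blk 15, set 1) → L1-HIT  vc=[7]
5: 0x1f (blk 3, set 1) → MISS  vc=[7, 15]
6: 0x3d (blk 7, set 1) → VC-HIT  vc=[3, 15]
7: 0x18 (blk 3, set 1) → VC-HIT  vc=[7, 15]
8: 0x19 (blk 3, set 1) → L1-HIT  vc=[7, 15]
9: 0x1a (blk 3, set 1) → L1-HIT  vc=[7, 15]
10: 0x3f (blk 7, set 1) → VC-HIT  vc=[3, 15]
11: 0x5e (blk 11, set 1) → MISS  vc=[3, 15, 7]
12: 0x3a (blk 7, set 1) → VC-HIT  vc=[3, 15, 11]

MISSES = 4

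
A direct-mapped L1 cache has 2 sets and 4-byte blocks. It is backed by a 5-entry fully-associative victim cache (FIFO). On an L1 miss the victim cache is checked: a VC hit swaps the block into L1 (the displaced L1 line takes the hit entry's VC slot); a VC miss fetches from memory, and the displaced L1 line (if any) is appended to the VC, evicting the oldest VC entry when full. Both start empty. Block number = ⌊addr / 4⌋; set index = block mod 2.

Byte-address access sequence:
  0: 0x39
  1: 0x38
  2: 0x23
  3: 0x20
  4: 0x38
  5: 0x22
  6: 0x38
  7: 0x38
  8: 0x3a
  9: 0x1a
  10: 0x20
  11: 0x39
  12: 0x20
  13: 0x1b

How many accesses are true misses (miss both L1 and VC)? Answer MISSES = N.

MISSES = 3

0: 0x39 (blk 14, set 0) → MISS  vc=[]
1: 0x38 (blk 14, set 0) → L1-HIT  vc=[]
2: 0x23 (blk 8, set 0) → MISS  vc=[14]
3: 0x20 (blk 8, set 0) → L1-HIT  vc=[14]
4: 0x38 (blk 14, set 0) → VC-HIT  vc=[8]
5: 0x22 (blk 8, set 0) → VC-HIT  vc=[14]
6: 0x38 (blk 14, set 0) → VC-HIT  vc=[8]
7: 0x38 (blk 14, set 0) → L1-HIT  vc=[8]
8: 0x3a (blk 14, set 0) → L1-HIT  vc=[8]
9: 0x1a (blk 6, set 0) → MISS  vc=[8, 14]
10: 0x20 (blk 8, set 0) → VC-HIT  vc=[6, 14]
11: 0x39 (blk 14, set 0) → VC-HIT  vc=[6, 8]
12: 0x20 (blk 8, set 0) → VC-HIT  vc=[6, 14]
13: 0x1b (blk 6, set 0) → VC-HIT  vc=[8, 14]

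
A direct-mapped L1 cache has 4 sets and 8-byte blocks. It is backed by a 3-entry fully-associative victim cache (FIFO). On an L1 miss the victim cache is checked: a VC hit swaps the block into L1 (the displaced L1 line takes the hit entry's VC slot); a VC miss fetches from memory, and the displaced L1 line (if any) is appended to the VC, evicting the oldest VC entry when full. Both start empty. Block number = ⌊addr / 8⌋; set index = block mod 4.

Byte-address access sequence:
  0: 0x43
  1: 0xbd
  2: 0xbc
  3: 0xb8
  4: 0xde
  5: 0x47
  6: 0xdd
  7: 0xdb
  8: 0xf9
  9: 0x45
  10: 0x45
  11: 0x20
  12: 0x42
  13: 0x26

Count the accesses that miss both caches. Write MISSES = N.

0: 0x43 (blk 8, set 0) → MISS  vc=[]
1: 0xbd (blk 23, set 3) → MISS  vc=[]
2: 0xbc (blk 23, set 3) → L1-HIT  vc=[]
3: 0xb8 (blk 23, set 3) → L1-HIT  vc=[]
4: 0xde (blk 27, set 3) → MISS  vc=[23]
5: 0x47 (blk 8, set 0) → L1-HIT  vc=[23]
6: 0xdd (blk 27, set 3) → L1-HIT  vc=[23]
7: 0xdb (blk 27, set 3) → L1-HIT  vc=[23]
8: 0xf9 (blk 31, set 3) → MISS  vc=[23, 27]
9: 0x45 (blk 8, set 0) → L1-HIT  vc=[23, 27]
10: 0x45 (blk 8, set 0) → L1-HIT  vc=[23, 27]
11: 0x20 (blk 4, set 0) → MISS  vc=[23, 27, 8]
12: 0x42 (blk 8, set 0) → VC-HIT  vc=[23, 27, 4]
13: 0x26 (blk 4, set 0) → VC-HIT  vc=[23, 27, 8]

MISSES = 5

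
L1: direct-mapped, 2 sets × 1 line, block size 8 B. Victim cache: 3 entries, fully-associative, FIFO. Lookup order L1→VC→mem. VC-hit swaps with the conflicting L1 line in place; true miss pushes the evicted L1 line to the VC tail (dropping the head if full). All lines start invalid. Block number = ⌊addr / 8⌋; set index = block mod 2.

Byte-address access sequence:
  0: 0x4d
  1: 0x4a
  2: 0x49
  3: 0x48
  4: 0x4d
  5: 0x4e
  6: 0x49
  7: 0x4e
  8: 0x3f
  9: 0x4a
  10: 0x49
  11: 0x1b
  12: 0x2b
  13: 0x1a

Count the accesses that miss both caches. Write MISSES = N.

#0 0x4d→b9/s1 MISS; vc=[]
#1 0x4a→b9/s1 L1-HIT; vc=[]
#2 0x49→b9/s1 L1-HIT; vc=[]
#3 0x48→b9/s1 L1-HIT; vc=[]
#4 0x4d→b9/s1 L1-HIT; vc=[]
#5 0x4e→b9/s1 L1-HIT; vc=[]
#6 0x49→b9/s1 L1-HIT; vc=[]
#7 0x4e→b9/s1 L1-HIT; vc=[]
#8 0x3f→b7/s1 MISS; vc=[9]
#9 0x4a→b9/s1 VC-HIT; vc=[7]
#10 0x49→b9/s1 L1-HIT; vc=[7]
#11 0x1b→b3/s1 MISS; vc=[7,9]
#12 0x2b→b5/s1 MISS; vc=[7,9,3]
#13 0x1a→b3/s1 VC-HIT; vc=[7,9,5]

MISSES = 4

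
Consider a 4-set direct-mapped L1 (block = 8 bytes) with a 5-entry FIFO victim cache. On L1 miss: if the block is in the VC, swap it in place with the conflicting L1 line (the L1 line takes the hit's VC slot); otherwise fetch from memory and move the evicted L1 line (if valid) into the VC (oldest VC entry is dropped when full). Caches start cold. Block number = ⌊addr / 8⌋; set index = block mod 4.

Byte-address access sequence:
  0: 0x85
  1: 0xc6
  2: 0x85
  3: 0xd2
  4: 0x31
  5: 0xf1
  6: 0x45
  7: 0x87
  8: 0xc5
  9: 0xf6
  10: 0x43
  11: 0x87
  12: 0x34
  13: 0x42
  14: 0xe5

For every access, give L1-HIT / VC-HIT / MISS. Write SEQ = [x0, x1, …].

0: 0x85 (blk 16, set 0) → MISS  vc=[]
1: 0xc6 (blk 24, set 0) → MISS  vc=[16]
2: 0x85 (blk 16, set 0) → VC-HIT  vc=[24]
3: 0xd2 (blk 26, set 2) → MISS  vc=[24]
4: 0x31 (blk 6, set 2) → MISS  vc=[24, 26]
5: 0xf1 (blk 30, set 2) → MISS  vc=[24, 26, 6]
6: 0x45 (blk 8, set 0) → MISS  vc=[24, 26, 6, 16]
7: 0x87 (blk 16, set 0) → VC-HIT  vc=[24, 26, 6, 8]
8: 0xc5 (blk 24, set 0) → VC-HIT  vc=[16, 26, 6, 8]
9: 0xf6 (blk 30, set 2) → L1-HIT  vc=[16, 26, 6, 8]
10: 0x43 (blk 8, set 0) → VC-HIT  vc=[16, 26, 6, 24]
11: 0x87 (blk 16, set 0) → VC-HIT  vc=[8, 26, 6, 24]
12: 0x34 (blk 6, set 2) → VC-HIT  vc=[8, 26, 30, 24]
13: 0x42 (blk 8, set 0) → VC-HIT  vc=[16, 26, 30, 24]
14: 0xe5 (blk 28, set 0) → MISS  vc=[16, 26, 30, 24, 8]

SEQ = [MISS, MISS, VC-HIT, MISS, MISS, MISS, MISS, VC-HIT, VC-HIT, L1-HIT, VC-HIT, VC-HIT, VC-HIT, VC-HIT, MISS]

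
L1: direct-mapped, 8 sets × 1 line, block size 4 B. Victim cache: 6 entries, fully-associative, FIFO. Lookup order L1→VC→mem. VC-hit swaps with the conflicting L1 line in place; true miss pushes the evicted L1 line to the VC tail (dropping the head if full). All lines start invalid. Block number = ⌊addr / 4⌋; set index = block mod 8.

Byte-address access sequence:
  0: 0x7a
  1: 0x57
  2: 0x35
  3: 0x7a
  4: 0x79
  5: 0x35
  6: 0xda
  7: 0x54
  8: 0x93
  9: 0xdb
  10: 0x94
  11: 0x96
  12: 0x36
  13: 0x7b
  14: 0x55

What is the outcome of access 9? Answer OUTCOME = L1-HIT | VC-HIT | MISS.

#0 0x7a→b30/s6 MISS; vc=[]
#1 0x57→b21/s5 MISS; vc=[]
#2 0x35→b13/s5 MISS; vc=[21]
#3 0x7a→b30/s6 L1-HIT; vc=[21]
#4 0x79→b30/s6 L1-HIT; vc=[21]
#5 0x35→b13/s5 L1-HIT; vc=[21]
#6 0xda→b54/s6 MISS; vc=[21,30]
#7 0x54→b21/s5 VC-HIT; vc=[13,30]
#8 0x93→b36/s4 MISS; vc=[13,30]
#9 0xdb→b54/s6 L1-HIT; vc=[13,30]
#10 0x94→b37/s5 MISS; vc=[13,30,21]
#11 0x96→b37/s5 L1-HIT; vc=[13,30,21]
#12 0x36→b13/s5 VC-HIT; vc=[37,30,21]
#13 0x7b→b30/s6 VC-HIT; vc=[37,54,21]
#14 0x55→b21/s5 VC-HIT; vc=[37,54,13]

OUTCOME = L1-HIT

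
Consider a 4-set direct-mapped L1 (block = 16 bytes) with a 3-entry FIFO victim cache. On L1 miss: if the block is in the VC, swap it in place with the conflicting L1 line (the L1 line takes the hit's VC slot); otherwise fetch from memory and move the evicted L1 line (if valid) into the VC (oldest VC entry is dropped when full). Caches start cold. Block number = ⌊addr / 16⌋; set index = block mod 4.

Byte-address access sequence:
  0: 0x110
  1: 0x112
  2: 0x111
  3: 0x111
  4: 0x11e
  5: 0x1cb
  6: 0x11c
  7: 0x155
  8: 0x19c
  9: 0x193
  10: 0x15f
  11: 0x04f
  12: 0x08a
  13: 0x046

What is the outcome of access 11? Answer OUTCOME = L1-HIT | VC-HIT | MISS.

OUTCOME = MISS

  [0] addr=0x110 blk=17 s=1: MISS | VC []
  [1] addr=0x112 blk=17 s=1: L1-HIT | VC []
  [2] addr=0x111 blk=17 s=1: L1-HIT | VC []
  [3] addr=0x111 blk=17 s=1: L1-HIT | VC []
  [4] addr=0x11e blk=17 s=1: L1-HIT | VC []
  [5] addr=0x1cb blk=28 s=0: MISS | VC []
  [6] addr=0x11c blk=17 s=1: L1-HIT | VC []
  [7] addr=0x155 blk=21 s=1: MISS | VC [17]
  [8] addr=0x19c blk=25 s=1: MISS | VC [17, 21]
  [9] addr=0x193 blk=25 s=1: L1-HIT | VC [17, 21]
  [10] addr=0x15f blk=21 s=1: VC-HIT | VC [17, 25]
  [11] addr=0x4f blk=4 s=0: MISS | VC [17, 25, 28]
  [12] addr=0x8a blk=8 s=0: MISS | VC [25, 28, 4]
  [13] addr=0x46 blk=4 s=0: VC-HIT | VC [25, 28, 8]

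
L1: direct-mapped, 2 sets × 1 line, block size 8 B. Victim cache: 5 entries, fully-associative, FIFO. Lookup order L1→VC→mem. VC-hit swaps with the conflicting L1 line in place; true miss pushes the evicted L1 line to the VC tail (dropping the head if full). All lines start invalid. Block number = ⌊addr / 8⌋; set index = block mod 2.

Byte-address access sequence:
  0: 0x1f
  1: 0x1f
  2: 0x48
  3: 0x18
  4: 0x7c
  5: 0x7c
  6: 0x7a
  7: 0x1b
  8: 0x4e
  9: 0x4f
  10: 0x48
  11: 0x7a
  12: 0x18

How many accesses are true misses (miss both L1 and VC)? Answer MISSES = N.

#0 0x1f→b3/s1 MISS; vc=[]
#1 0x1f→b3/s1 L1-HIT; vc=[]
#2 0x48→b9/s1 MISS; vc=[3]
#3 0x18→b3/s1 VC-HIT; vc=[9]
#4 0x7c→b15/s1 MISS; vc=[9,3]
#5 0x7c→b15/s1 L1-HIT; vc=[9,3]
#6 0x7a→b15/s1 L1-HIT; vc=[9,3]
#7 0x1b→b3/s1 VC-HIT; vc=[9,15]
#8 0x4e→b9/s1 VC-HIT; vc=[3,15]
#9 0x4f→b9/s1 L1-HIT; vc=[3,15]
#10 0x48→b9/s1 L1-HIT; vc=[3,15]
#11 0x7a→b15/s1 VC-HIT; vc=[3,9]
#12 0x18→b3/s1 VC-HIT; vc=[15,9]

MISSES = 3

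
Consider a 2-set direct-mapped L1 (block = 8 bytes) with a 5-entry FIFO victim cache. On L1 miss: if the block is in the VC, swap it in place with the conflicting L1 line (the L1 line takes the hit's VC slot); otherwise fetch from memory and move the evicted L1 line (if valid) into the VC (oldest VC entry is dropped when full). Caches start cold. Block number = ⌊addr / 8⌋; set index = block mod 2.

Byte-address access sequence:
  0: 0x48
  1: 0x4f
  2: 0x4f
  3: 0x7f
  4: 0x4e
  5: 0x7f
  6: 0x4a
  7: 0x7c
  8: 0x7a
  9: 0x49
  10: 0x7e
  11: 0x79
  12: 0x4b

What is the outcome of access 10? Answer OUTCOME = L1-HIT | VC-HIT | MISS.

OUTCOME = VC-HIT

0: 0x48 (blk 9, set 1) → MISS  vc=[]
1: 0x4f (blk 9, set 1) → L1-HIT  vc=[]
2: 0x4f (blk 9, set 1) → L1-HIT  vc=[]
3: 0x7f (blk 15, set 1) → MISS  vc=[9]
4: 0x4e (blk 9, set 1) → VC-HIT  vc=[15]
5: 0x7f (blk 15, set 1) → VC-HIT  vc=[9]
6: 0x4a (blk 9, set 1) → VC-HIT  vc=[15]
7: 0x7c (blk 15, set 1) → VC-HIT  vc=[9]
8: 0x7a (blk 15, set 1) → L1-HIT  vc=[9]
9: 0x49 (blk 9, set 1) → VC-HIT  vc=[15]
10: 0x7e (blk 15, set 1) → VC-HIT  vc=[9]
11: 0x79 (blk 15, set 1) → L1-HIT  vc=[9]
12: 0x4b (blk 9, set 1) → VC-HIT  vc=[15]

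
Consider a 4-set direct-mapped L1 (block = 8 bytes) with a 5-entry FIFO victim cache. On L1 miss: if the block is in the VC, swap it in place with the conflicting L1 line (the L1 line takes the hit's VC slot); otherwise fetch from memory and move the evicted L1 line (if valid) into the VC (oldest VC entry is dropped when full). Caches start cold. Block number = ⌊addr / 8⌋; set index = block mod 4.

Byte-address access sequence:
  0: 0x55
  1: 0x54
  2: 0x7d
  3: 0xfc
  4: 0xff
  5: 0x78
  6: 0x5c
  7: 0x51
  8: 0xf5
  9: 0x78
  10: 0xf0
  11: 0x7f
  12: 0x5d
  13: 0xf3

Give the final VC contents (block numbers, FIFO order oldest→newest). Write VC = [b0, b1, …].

#0 0x55→b10/s2 MISS; vc=[]
#1 0x54→b10/s2 L1-HIT; vc=[]
#2 0x7d→b15/s3 MISS; vc=[]
#3 0xfc→b31/s3 MISS; vc=[15]
#4 0xff→b31/s3 L1-HIT; vc=[15]
#5 0x78→b15/s3 VC-HIT; vc=[31]
#6 0x5c→b11/s3 MISS; vc=[31,15]
#7 0x51→b10/s2 L1-HIT; vc=[31,15]
#8 0xf5→b30/s2 MISS; vc=[31,15,10]
#9 0x78→b15/s3 VC-HIT; vc=[31,11,10]
#10 0xf0→b30/s2 L1-HIT; vc=[31,11,10]
#11 0x7f→b15/s3 L1-HIT; vc=[31,11,10]
#12 0x5d→b11/s3 VC-HIT; vc=[31,15,10]
#13 0xf3→b30/s2 L1-HIT; vc=[31,15,10]

VC = [31, 15, 10]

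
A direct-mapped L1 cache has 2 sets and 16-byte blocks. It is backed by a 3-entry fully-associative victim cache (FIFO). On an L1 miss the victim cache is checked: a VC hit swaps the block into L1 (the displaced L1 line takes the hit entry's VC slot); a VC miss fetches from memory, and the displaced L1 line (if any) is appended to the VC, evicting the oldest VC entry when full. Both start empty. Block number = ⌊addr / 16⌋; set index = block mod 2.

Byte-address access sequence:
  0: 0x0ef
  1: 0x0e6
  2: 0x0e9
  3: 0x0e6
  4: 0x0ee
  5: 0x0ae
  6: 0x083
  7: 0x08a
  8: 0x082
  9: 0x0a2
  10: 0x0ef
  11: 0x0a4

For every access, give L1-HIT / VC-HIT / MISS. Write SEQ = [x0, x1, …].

  [0] addr=0xef blk=14 s=0: MISS | VC []
  [1] addr=0xe6 blk=14 s=0: L1-HIT | VC []
  [2] addr=0xe9 blk=14 s=0: L1-HIT | VC []
  [3] addr=0xe6 blk=14 s=0: L1-HIT | VC []
  [4] addr=0xee blk=14 s=0: L1-HIT | VC []
  [5] addr=0xae blk=10 s=0: MISS | VC [14]
  [6] addr=0x83 blk=8 s=0: MISS | VC [14, 10]
  [7] addr=0x8a blk=8 s=0: L1-HIT | VC [14, 10]
  [8] addr=0x82 blk=8 s=0: L1-HIT | VC [14, 10]
  [9] addr=0xa2 blk=10 s=0: VC-HIT | VC [14, 8]
  [10] addr=0xef blk=14 s=0: VC-HIT | VC [10, 8]
  [11] addr=0xa4 blk=10 s=0: VC-HIT | VC [14, 8]

SEQ = [MISS, L1-HIT, L1-HIT, L1-HIT, L1-HIT, MISS, MISS, L1-HIT, L1-HIT, VC-HIT, VC-HIT, VC-HIT]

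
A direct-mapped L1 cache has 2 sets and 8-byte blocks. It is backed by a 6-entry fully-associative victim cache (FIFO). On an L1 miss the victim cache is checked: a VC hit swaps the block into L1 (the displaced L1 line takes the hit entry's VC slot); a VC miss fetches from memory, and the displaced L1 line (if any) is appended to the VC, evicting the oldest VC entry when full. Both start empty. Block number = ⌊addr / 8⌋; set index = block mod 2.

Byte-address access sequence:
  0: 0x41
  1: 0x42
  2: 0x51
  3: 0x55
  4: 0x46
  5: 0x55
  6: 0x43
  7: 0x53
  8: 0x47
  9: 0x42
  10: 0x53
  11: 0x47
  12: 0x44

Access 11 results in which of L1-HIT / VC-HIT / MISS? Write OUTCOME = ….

#0 0x41→b8/s0 MISS; vc=[]
#1 0x42→b8/s0 L1-HIT; vc=[]
#2 0x51→b10/s0 MISS; vc=[8]
#3 0x55→b10/s0 L1-HIT; vc=[8]
#4 0x46→b8/s0 VC-HIT; vc=[10]
#5 0x55→b10/s0 VC-HIT; vc=[8]
#6 0x43→b8/s0 VC-HIT; vc=[10]
#7 0x53→b10/s0 VC-HIT; vc=[8]
#8 0x47→b8/s0 VC-HIT; vc=[10]
#9 0x42→b8/s0 L1-HIT; vc=[10]
#10 0x53→b10/s0 VC-HIT; vc=[8]
#11 0x47→b8/s0 VC-HIT; vc=[10]
#12 0x44→b8/s0 L1-HIT; vc=[10]

OUTCOME = VC-HIT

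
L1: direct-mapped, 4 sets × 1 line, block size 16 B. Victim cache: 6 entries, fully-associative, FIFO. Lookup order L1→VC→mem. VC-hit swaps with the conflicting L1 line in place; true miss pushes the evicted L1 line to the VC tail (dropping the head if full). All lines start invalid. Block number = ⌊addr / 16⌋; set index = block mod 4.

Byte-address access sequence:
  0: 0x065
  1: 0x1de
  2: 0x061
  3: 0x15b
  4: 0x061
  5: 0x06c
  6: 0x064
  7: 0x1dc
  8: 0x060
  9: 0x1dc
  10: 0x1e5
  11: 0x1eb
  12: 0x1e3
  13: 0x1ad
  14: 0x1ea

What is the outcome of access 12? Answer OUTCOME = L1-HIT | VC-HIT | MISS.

OUTCOME = L1-HIT

0: 0x65 (blk 6, set 2) → MISS  vc=[]
1: 0x1de (blk 29, set 1) → MISS  vc=[]
2: 0x61 (blk 6, set 2) → L1-HIT  vc=[]
3: 0x15b (blk 21, set 1) → MISS  vc=[29]
4: 0x61 (blk 6, set 2) → L1-HIT  vc=[29]
5: 0x6c (blk 6, set 2) → L1-HIT  vc=[29]
6: 0x64 (blk 6, set 2) → L1-HIT  vc=[29]
7: 0x1dc (blk 29, set 1) → VC-HIT  vc=[21]
8: 0x60 (blk 6, set 2) → L1-HIT  vc=[21]
9: 0x1dc (blk 29, set 1) → L1-HIT  vc=[21]
10: 0x1e5 (blk 30, set 2) → MISS  vc=[21, 6]
11: 0x1eb (blk 30, set 2) → L1-HIT  vc=[21, 6]
12: 0x1e3 (blk 30, set 2) → L1-HIT  vc=[21, 6]
13: 0x1ad (blk 26, set 2) → MISS  vc=[21, 6, 30]
14: 0x1ea (blk 30, set 2) → VC-HIT  vc=[21, 6, 26]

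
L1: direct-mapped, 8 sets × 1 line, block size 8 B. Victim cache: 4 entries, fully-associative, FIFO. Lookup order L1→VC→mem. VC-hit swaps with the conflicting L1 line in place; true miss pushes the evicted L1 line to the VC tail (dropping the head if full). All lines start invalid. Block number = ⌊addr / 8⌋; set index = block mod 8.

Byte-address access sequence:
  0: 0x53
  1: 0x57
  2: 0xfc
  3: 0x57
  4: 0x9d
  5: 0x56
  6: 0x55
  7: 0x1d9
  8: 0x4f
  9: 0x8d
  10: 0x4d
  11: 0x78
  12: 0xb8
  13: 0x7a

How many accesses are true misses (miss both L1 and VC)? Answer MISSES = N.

0: 0x53 (blk 10, set 2) → MISS  vc=[]
1: 0x57 (blk 10, set 2) → L1-HIT  vc=[]
2: 0xfc (blk 31, set 7) → MISS  vc=[]
3: 0x57 (blk 10, set 2) → L1-HIT  vc=[]
4: 0x9d (blk 19, set 3) → MISS  vc=[]
5: 0x56 (blk 10, set 2) → L1-HIT  vc=[]
6: 0x55 (blk 10, set 2) → L1-HIT  vc=[]
7: 0x1d9 (blk 59, set 3) → MISS  vc=[19]
8: 0x4f (blk 9, set 1) → MISS  vc=[19]
9: 0x8d (blk 17, set 1) → MISS  vc=[19, 9]
10: 0x4d (blk 9, set 1) → VC-HIT  vc=[19, 17]
11: 0x78 (blk 15, set 7) → MISS  vc=[19, 17, 31]
12: 0xb8 (blk 23, set 7) → MISS  vc=[19, 17, 31, 15]
13: 0x7a (blk 15, set 7) → VC-HIT  vc=[19, 17, 31, 23]

MISSES = 8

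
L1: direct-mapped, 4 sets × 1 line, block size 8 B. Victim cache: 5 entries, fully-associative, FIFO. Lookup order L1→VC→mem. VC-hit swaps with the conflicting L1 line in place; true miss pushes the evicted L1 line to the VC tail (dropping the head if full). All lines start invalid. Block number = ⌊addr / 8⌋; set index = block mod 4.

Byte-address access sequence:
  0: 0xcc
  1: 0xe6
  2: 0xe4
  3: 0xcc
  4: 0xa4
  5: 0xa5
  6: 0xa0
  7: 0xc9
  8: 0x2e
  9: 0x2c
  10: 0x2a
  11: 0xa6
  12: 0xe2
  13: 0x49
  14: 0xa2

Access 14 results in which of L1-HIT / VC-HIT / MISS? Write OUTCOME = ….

  [0] addr=0xcc blk=25 s=1: MISS | VC []
  [1] addr=0xe6 blk=28 s=0: MISS | VC []
  [2] addr=0xe4 blk=28 s=0: L1-HIT | VC []
  [3] addr=0xcc blk=25 s=1: L1-HIT | VC []
  [4] addr=0xa4 blk=20 s=0: MISS | VC [28]
  [5] addr=0xa5 blk=20 s=0: L1-HIT | VC [28]
  [6] addr=0xa0 blk=20 s=0: L1-HIT | VC [28]
  [7] addr=0xc9 blk=25 s=1: L1-HIT | VC [28]
  [8] addr=0x2e blk=5 s=1: MISS | VC [28, 25]
  [9] addr=0x2c blk=5 s=1: L1-HIT | VC [28, 25]
  [10] addr=0x2a blk=5 s=1: L1-HIT | VC [28, 25]
  [11] addr=0xa6 blk=20 s=0: L1-HIT | VC [28, 25]
  [12] addr=0xe2 blk=28 s=0: VC-HIT | VC [20, 25]
  [13] addr=0x49 blk=9 s=1: MISS | VC [20, 25, 5]
  [14] addr=0xa2 blk=20 s=0: VC-HIT | VC [28, 25, 5]

OUTCOME = VC-HIT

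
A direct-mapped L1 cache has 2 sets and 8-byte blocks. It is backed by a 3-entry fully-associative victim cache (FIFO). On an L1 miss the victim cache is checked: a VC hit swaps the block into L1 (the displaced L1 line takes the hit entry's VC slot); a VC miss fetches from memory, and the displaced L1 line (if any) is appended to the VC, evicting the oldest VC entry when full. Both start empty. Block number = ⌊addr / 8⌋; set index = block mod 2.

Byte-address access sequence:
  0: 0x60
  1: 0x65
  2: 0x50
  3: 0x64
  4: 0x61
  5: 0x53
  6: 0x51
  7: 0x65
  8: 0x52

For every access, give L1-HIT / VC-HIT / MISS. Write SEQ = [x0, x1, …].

  [0] addr=0x60 blk=12 s=0: MISS | VC []
  [1] addr=0x65 blk=12 s=0: L1-HIT | VC []
  [2] addr=0x50 blk=10 s=0: MISS | VC [12]
  [3] addr=0x64 blk=12 s=0: VC-HIT | VC [10]
  [4] addr=0x61 blk=12 s=0: L1-HIT | VC [10]
  [5] addr=0x53 blk=10 s=0: VC-HIT | VC [12]
  [6] addr=0x51 blk=10 s=0: L1-HIT | VC [12]
  [7] addr=0x65 blk=12 s=0: VC-HIT | VC [10]
  [8] addr=0x52 blk=10 s=0: VC-HIT | VC [12]

SEQ = [MISS, L1-HIT, MISS, VC-HIT, L1-HIT, VC-HIT, L1-HIT, VC-HIT, VC-HIT]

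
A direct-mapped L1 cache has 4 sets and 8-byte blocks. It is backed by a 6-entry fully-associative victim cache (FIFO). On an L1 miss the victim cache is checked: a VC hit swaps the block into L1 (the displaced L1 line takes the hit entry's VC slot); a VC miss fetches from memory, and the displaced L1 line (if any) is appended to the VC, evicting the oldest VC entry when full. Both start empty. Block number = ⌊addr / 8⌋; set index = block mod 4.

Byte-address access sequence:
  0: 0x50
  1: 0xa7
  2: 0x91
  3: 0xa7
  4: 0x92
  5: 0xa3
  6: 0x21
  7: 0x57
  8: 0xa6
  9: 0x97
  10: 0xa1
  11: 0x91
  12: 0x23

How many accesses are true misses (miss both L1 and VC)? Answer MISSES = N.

  [0] addr=0x50 blk=10 s=2: MISS | VC []
  [1] addr=0xa7 blk=20 s=0: MISS | VC []
  [2] addr=0x91 blk=18 s=2: MISS | VC [10]
  [3] addr=0xa7 blk=20 s=0: L1-HIT | VC [10]
  [4] addr=0x92 blk=18 s=2: L1-HIT | VC [10]
  [5] addr=0xa3 blk=20 s=0: L1-HIT | VC [10]
  [6] addr=0x21 blk=4 s=0: MISS | VC [10, 20]
  [7] addr=0x57 blk=10 s=2: VC-HIT | VC [18, 20]
  [8] addr=0xa6 blk=20 s=0: VC-HIT | VC [18, 4]
  [9] addr=0x97 blk=18 s=2: VC-HIT | VC [10, 4]
  [10] addr=0xa1 blk=20 s=0: L1-HIT | VC [10, 4]
  [11] addr=0x91 blk=18 s=2: L1-HIT | VC [10, 4]
  [12] addr=0x23 blk=4 s=0: VC-HIT | VC [10, 20]

MISSES = 4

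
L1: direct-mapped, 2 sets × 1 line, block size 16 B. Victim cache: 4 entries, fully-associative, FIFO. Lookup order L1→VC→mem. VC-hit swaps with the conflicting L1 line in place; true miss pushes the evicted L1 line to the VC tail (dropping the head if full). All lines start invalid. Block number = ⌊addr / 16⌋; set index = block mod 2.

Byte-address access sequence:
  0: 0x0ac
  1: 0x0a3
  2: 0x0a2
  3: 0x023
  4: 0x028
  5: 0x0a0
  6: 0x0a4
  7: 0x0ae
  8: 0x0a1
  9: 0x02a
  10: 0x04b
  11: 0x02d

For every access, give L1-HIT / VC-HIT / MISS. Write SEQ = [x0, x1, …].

SEQ = [MISS, L1-HIT, L1-HIT, MISS, L1-HIT, VC-HIT, L1-HIT, L1-HIT, L1-HIT, VC-HIT, MISS, VC-HIT]

#0 0xac→b10/s0 MISS; vc=[]
#1 0xa3→b10/s0 L1-HIT; vc=[]
#2 0xa2→b10/s0 L1-HIT; vc=[]
#3 0x23→b2/s0 MISS; vc=[10]
#4 0x28→b2/s0 L1-HIT; vc=[10]
#5 0xa0→b10/s0 VC-HIT; vc=[2]
#6 0xa4→b10/s0 L1-HIT; vc=[2]
#7 0xae→b10/s0 L1-HIT; vc=[2]
#8 0xa1→b10/s0 L1-HIT; vc=[2]
#9 0x2a→b2/s0 VC-HIT; vc=[10]
#10 0x4b→b4/s0 MISS; vc=[10,2]
#11 0x2d→b2/s0 VC-HIT; vc=[10,4]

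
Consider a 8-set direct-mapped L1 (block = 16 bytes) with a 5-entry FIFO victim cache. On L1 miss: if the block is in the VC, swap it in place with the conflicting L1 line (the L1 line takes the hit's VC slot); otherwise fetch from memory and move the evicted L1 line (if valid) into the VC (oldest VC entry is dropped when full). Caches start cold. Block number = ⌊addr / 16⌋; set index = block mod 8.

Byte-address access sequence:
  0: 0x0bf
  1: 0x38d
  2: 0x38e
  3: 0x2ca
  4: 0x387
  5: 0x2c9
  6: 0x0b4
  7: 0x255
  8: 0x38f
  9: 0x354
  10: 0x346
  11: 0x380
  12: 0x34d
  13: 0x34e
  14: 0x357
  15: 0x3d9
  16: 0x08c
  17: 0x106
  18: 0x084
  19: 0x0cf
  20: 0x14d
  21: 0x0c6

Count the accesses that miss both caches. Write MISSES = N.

MISSES = 11

#0 0xbf→b11/s3 MISS; vc=[]
#1 0x38d→b56/s0 MISS; vc=[]
#2 0x38e→b56/s0 L1-HIT; vc=[]
#3 0x2ca→b44/s4 MISS; vc=[]
#4 0x387→b56/s0 L1-HIT; vc=[]
#5 0x2c9→b44/s4 L1-HIT; vc=[]
#6 0xb4→b11/s3 L1-HIT; vc=[]
#7 0x255→b37/s5 MISS; vc=[]
#8 0x38f→b56/s0 L1-HIT; vc=[]
#9 0x354→b53/s5 MISS; vc=[37]
#10 0x346→b52/s4 MISS; vc=[37,44]
#11 0x380→b56/s0 L1-HIT; vc=[37,44]
#12 0x34d→b52/s4 L1-HIT; vc=[37,44]
#13 0x34e→b52/s4 L1-HIT; vc=[37,44]
#14 0x357→b53/s5 L1-HIT; vc=[37,44]
#15 0x3d9→b61/s5 MISS; vc=[37,44,53]
#16 0x8c→b8/s0 MISS; vc=[37,44,53,56]
#17 0x106→b16/s0 MISS; vc=[37,44,53,56,8]
#18 0x84→b8/s0 VC-HIT; vc=[37,44,53,56,16]
#19 0xcf→b12/s4 MISS; vc=[44,53,56,16,52]
#20 0x14d→b20/s4 MISS; vc=[53,56,16,52,12]
#21 0xc6→b12/s4 VC-HIT; vc=[53,56,16,52,20]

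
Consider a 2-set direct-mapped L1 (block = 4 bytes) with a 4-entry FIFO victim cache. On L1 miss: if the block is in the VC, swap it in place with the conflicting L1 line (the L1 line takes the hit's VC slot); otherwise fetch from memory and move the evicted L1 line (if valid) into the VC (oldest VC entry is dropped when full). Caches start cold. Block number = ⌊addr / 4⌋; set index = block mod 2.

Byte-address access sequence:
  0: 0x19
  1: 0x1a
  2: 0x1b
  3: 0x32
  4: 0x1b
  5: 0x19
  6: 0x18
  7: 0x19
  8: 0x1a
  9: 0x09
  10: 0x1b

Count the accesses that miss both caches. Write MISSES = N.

0: 0x19 (blk 6, set 0) → MISS  vc=[]
1: 0x1a (blk 6, set 0) → L1-HIT  vc=[]
2: 0x1b (blk 6, set 0) → L1-HIT  vc=[]
3: 0x32 (blk 12, set 0) → MISS  vc=[6]
4: 0x1b (blk 6, set 0) → VC-HIT  vc=[12]
5: 0x19 (blk 6, set 0) → L1-HIT  vc=[12]
6: 0x18 (blk 6, set 0) → L1-HIT  vc=[12]
7: 0x19 (blk 6, set 0) → L1-HIT  vc=[12]
8: 0x1a (blk 6, set 0) → L1-HIT  vc=[12]
9: 0x9 (blk 2, set 0) → MISS  vc=[12, 6]
10: 0x1b (blk 6, set 0) → VC-HIT  vc=[12, 2]

MISSES = 3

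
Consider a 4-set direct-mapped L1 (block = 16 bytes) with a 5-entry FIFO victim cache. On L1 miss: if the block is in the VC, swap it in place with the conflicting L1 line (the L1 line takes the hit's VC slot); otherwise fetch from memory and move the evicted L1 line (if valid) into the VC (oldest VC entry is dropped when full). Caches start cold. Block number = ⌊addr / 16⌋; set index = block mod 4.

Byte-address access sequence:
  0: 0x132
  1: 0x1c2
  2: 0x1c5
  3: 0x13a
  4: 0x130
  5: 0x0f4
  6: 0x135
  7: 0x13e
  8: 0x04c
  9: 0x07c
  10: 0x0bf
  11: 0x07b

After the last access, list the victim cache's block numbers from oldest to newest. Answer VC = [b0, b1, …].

0: 0x132 (blk 19, set 3) → MISS  vc=[]
1: 0x1c2 (blk 28, set 0) → MISS  vc=[]
2: 0x1c5 (blk 28, set 0) → L1-HIT  vc=[]
3: 0x13a (blk 19, set 3) → L1-HIT  vc=[]
4: 0x130 (blk 19, set 3) → L1-HIT  vc=[]
5: 0xf4 (blk 15, set 3) → MISS  vc=[19]
6: 0x135 (blk 19, set 3) → VC-HIT  vc=[15]
7: 0x13e (blk 19, set 3) → L1-HIT  vc=[15]
8: 0x4c (blk 4, set 0) → MISS  vc=[15, 28]
9: 0x7c (blk 7, set 3) → MISS  vc=[15, 28, 19]
10: 0xbf (blk 11, set 3) → MISS  vc=[15, 28, 19, 7]
11: 0x7b (blk 7, set 3) → VC-HIT  vc=[15, 28, 19, 11]

VC = [15, 28, 19, 11]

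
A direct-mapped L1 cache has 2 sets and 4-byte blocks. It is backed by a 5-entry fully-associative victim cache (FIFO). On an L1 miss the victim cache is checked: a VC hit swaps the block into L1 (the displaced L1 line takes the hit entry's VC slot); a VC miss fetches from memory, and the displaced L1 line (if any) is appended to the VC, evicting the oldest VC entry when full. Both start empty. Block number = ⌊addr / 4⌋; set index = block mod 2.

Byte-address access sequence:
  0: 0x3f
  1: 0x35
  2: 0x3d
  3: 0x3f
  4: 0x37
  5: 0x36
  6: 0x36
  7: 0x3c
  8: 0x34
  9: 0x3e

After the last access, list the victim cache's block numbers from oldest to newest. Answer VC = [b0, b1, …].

0: 0x3f (blk 15, set 1) → MISS  vc=[]
1: 0x35 (blk 13, set 1) → MISS  vc=[15]
2: 0x3d (blk 15, set 1) → VC-HIT  vc=[13]
3: 0x3f (blk 15, set 1) → L1-HIT  vc=[13]
4: 0x37 (blk 13, set 1) → VC-HIT  vc=[15]
5: 0x36 (blk 13, set 1) → L1-HIT  vc=[15]
6: 0x36 (blk 13, set 1) → L1-HIT  vc=[15]
7: 0x3c (blk 15, set 1) → VC-HIT  vc=[13]
8: 0x34 (blk 13, set 1) → VC-HIT  vc=[15]
9: 0x3e (blk 15, set 1) → VC-HIT  vc=[13]

VC = [13]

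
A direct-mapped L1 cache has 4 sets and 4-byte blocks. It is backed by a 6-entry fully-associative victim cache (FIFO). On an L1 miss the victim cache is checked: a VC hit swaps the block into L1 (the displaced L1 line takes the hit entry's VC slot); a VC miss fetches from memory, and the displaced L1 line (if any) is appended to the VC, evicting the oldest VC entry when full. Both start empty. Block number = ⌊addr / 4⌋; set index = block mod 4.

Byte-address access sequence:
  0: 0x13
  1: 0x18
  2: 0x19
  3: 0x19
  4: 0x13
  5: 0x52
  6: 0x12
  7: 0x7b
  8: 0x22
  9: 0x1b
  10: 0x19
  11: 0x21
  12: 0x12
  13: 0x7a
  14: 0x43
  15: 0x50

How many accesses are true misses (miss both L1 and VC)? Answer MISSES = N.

  [0] addr=0x13 blk=4 s=0: MISS | VC []
  [1] addr=0x18 blk=6 s=2: MISS | VC []
  [2] addr=0x19 blk=6 s=2: L1-HIT | VC []
  [3] addr=0x19 blk=6 s=2: L1-HIT | VC []
  [4] addr=0x13 blk=4 s=0: L1-HIT | VC []
  [5] addr=0x52 blk=20 s=0: MISS | VC [4]
  [6] addr=0x12 blk=4 s=0: VC-HIT | VC [20]
  [7] addr=0x7b blk=30 s=2: MISS | VC [20, 6]
  [8] addr=0x22 blk=8 s=0: MISS | VC [20, 6, 4]
  [9] addr=0x1b blk=6 s=2: VC-HIT | VC [20, 30, 4]
  [10] addr=0x19 blk=6 s=2: L1-HIT | VC [20, 30, 4]
  [11] addr=0x21 blk=8 s=0: L1-HIT | VC [20, 30, 4]
  [12] addr=0x12 blk=4 s=0: VC-HIT | VC [20, 30, 8]
  [13] addr=0x7a blk=30 s=2: VC-HIT | VC [20, 6, 8]
  [14] addr=0x43 blk=16 s=0: MISS | VC [20, 6, 8, 4]
  [15] addr=0x50 blk=20 s=0: VC-HIT | VC [16, 6, 8, 4]

MISSES = 6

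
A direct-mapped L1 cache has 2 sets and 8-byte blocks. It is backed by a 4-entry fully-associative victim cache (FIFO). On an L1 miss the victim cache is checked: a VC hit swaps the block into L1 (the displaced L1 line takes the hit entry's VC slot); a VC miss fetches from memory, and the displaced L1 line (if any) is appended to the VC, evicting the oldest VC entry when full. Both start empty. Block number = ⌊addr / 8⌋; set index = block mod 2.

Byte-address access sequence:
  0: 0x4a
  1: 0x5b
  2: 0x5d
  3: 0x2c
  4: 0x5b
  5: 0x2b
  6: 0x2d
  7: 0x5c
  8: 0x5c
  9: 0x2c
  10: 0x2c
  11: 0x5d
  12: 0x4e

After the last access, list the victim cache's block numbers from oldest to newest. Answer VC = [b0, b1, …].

0: 0x4a (blk 9, set 1) → MISS  vc=[]
1: 0x5b (blk 11, set 1) → MISS  vc=[9]
2: 0x5d (blk 11, set 1) → L1-HIT  vc=[9]
3: 0x2c (blk 5, set 1) → MISS  vc=[9, 11]
4: 0x5b (blk 11, set 1) → VC-HIT  vc=[9, 5]
5: 0x2b (blk 5, set 1) → VC-HIT  vc=[9, 11]
6: 0x2d (blk 5, set 1) → L1-HIT  vc=[9, 11]
7: 0x5c (blk 11, set 1) → VC-HIT  vc=[9, 5]
8: 0x5c (blk 11, set 1) → L1-HIT  vc=[9, 5]
9: 0x2c (blk 5, set 1) → VC-HIT  vc=[9, 11]
10: 0x2c (blk 5, set 1) → L1-HIT  vc=[9, 11]
11: 0x5d (blk 11, set 1) → VC-HIT  vc=[9, 5]
12: 0x4e (blk 9, set 1) → VC-HIT  vc=[11, 5]

VC = [11, 5]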